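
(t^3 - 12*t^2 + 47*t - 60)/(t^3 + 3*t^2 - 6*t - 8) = (t^3 - 12*t^2 + 47*t - 60)/(t^3 + 3*t^2 - 6*t - 8)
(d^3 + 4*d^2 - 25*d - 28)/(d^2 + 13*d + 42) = (d^2 - 3*d - 4)/(d + 6)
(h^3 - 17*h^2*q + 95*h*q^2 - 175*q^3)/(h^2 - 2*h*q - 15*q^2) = (h^2 - 12*h*q + 35*q^2)/(h + 3*q)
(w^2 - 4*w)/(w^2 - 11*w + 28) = w/(w - 7)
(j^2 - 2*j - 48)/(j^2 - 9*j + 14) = (j^2 - 2*j - 48)/(j^2 - 9*j + 14)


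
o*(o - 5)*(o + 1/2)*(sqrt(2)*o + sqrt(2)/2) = sqrt(2)*o^4 - 4*sqrt(2)*o^3 - 19*sqrt(2)*o^2/4 - 5*sqrt(2)*o/4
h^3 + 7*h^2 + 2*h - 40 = (h - 2)*(h + 4)*(h + 5)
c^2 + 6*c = c*(c + 6)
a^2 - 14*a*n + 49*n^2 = (a - 7*n)^2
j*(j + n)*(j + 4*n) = j^3 + 5*j^2*n + 4*j*n^2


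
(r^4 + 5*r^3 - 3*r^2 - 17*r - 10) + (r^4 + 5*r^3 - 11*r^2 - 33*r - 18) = 2*r^4 + 10*r^3 - 14*r^2 - 50*r - 28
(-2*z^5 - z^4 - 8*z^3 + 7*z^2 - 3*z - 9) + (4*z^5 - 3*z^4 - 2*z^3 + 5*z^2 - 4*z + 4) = 2*z^5 - 4*z^4 - 10*z^3 + 12*z^2 - 7*z - 5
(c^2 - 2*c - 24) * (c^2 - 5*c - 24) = c^4 - 7*c^3 - 38*c^2 + 168*c + 576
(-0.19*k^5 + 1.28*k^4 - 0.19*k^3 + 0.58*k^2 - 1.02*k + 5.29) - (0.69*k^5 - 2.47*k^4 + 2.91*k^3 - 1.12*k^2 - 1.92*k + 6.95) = -0.88*k^5 + 3.75*k^4 - 3.1*k^3 + 1.7*k^2 + 0.9*k - 1.66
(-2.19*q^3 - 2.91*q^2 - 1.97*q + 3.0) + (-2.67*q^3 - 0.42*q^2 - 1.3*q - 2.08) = -4.86*q^3 - 3.33*q^2 - 3.27*q + 0.92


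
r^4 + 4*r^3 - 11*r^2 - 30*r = r*(r - 3)*(r + 2)*(r + 5)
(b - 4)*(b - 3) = b^2 - 7*b + 12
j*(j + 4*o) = j^2 + 4*j*o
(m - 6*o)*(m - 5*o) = m^2 - 11*m*o + 30*o^2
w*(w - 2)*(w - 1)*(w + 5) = w^4 + 2*w^3 - 13*w^2 + 10*w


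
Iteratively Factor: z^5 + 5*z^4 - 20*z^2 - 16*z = (z + 1)*(z^4 + 4*z^3 - 4*z^2 - 16*z) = (z + 1)*(z + 2)*(z^3 + 2*z^2 - 8*z) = (z + 1)*(z + 2)*(z + 4)*(z^2 - 2*z) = (z - 2)*(z + 1)*(z + 2)*(z + 4)*(z)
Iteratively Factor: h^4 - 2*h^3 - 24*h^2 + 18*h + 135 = (h + 3)*(h^3 - 5*h^2 - 9*h + 45) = (h + 3)^2*(h^2 - 8*h + 15) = (h - 5)*(h + 3)^2*(h - 3)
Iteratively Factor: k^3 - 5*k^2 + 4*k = (k - 1)*(k^2 - 4*k) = (k - 4)*(k - 1)*(k)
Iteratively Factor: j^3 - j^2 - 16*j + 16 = (j + 4)*(j^2 - 5*j + 4) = (j - 4)*(j + 4)*(j - 1)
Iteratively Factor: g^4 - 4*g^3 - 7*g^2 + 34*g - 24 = (g - 1)*(g^3 - 3*g^2 - 10*g + 24) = (g - 2)*(g - 1)*(g^2 - g - 12) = (g - 4)*(g - 2)*(g - 1)*(g + 3)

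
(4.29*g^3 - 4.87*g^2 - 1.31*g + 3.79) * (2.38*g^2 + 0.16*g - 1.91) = 10.2102*g^5 - 10.9042*g^4 - 12.0909*g^3 + 18.1123*g^2 + 3.1085*g - 7.2389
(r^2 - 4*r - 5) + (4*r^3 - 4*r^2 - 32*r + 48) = 4*r^3 - 3*r^2 - 36*r + 43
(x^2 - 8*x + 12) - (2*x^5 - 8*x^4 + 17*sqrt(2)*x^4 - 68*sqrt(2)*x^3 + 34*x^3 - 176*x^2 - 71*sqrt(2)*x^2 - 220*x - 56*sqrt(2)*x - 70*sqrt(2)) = -2*x^5 - 17*sqrt(2)*x^4 + 8*x^4 - 34*x^3 + 68*sqrt(2)*x^3 + 71*sqrt(2)*x^2 + 177*x^2 + 56*sqrt(2)*x + 212*x + 12 + 70*sqrt(2)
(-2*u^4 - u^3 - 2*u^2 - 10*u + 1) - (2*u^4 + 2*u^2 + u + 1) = -4*u^4 - u^3 - 4*u^2 - 11*u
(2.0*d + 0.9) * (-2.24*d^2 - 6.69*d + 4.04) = -4.48*d^3 - 15.396*d^2 + 2.059*d + 3.636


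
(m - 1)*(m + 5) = m^2 + 4*m - 5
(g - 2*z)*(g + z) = g^2 - g*z - 2*z^2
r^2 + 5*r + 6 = (r + 2)*(r + 3)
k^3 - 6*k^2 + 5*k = k*(k - 5)*(k - 1)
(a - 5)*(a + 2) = a^2 - 3*a - 10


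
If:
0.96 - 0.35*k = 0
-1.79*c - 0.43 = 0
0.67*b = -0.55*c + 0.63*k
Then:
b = 2.78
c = -0.24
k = 2.74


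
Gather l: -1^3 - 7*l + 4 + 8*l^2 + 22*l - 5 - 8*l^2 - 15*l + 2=0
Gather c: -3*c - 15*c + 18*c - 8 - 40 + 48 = 0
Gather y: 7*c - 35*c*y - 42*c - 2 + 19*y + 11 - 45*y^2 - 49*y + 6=-35*c - 45*y^2 + y*(-35*c - 30) + 15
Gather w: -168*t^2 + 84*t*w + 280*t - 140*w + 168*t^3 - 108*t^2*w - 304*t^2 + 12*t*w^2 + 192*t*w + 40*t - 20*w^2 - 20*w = 168*t^3 - 472*t^2 + 320*t + w^2*(12*t - 20) + w*(-108*t^2 + 276*t - 160)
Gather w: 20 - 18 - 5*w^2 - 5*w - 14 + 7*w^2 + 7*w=2*w^2 + 2*w - 12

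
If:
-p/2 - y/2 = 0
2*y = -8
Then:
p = 4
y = -4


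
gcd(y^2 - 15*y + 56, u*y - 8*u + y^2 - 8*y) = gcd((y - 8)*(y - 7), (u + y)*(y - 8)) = y - 8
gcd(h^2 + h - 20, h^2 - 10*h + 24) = h - 4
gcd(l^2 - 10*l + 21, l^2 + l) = 1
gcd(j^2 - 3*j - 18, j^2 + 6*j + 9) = j + 3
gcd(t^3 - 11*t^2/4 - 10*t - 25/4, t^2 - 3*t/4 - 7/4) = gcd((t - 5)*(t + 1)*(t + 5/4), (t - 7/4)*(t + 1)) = t + 1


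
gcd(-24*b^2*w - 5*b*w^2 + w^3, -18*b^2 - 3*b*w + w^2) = 3*b + w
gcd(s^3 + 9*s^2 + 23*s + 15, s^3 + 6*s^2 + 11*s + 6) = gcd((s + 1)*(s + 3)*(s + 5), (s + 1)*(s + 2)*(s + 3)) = s^2 + 4*s + 3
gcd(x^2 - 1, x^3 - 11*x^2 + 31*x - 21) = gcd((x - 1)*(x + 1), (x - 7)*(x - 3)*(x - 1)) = x - 1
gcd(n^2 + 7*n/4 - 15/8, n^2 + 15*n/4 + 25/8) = n + 5/2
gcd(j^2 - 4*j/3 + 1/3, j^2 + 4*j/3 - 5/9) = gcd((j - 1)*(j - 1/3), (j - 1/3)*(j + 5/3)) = j - 1/3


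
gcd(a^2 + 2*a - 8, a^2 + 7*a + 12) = a + 4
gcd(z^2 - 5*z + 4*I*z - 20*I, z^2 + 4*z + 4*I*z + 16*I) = z + 4*I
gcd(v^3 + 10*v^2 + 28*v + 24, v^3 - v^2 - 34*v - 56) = v + 2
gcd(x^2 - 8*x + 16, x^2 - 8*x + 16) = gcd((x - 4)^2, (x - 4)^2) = x^2 - 8*x + 16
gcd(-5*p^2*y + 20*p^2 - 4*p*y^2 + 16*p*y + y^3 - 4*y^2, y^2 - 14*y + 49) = 1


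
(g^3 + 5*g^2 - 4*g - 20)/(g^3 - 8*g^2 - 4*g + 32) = (g + 5)/(g - 8)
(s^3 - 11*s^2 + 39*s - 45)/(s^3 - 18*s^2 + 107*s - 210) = (s^2 - 6*s + 9)/(s^2 - 13*s + 42)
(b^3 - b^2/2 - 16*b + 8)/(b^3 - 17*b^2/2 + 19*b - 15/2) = (b^2 - 16)/(b^2 - 8*b + 15)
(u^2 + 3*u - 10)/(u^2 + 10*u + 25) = (u - 2)/(u + 5)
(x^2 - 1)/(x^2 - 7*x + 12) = (x^2 - 1)/(x^2 - 7*x + 12)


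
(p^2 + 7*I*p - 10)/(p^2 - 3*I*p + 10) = (p + 5*I)/(p - 5*I)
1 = 1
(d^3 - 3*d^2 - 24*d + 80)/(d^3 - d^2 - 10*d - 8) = (d^2 + d - 20)/(d^2 + 3*d + 2)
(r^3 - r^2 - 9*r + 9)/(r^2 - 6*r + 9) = (r^2 + 2*r - 3)/(r - 3)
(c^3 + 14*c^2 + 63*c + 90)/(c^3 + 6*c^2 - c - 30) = (c + 6)/(c - 2)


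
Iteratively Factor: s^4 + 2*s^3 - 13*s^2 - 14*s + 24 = (s + 2)*(s^3 - 13*s + 12) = (s + 2)*(s + 4)*(s^2 - 4*s + 3) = (s - 3)*(s + 2)*(s + 4)*(s - 1)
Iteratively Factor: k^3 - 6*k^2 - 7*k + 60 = (k - 4)*(k^2 - 2*k - 15) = (k - 4)*(k + 3)*(k - 5)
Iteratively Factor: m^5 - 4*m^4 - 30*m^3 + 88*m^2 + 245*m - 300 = (m + 3)*(m^4 - 7*m^3 - 9*m^2 + 115*m - 100) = (m - 5)*(m + 3)*(m^3 - 2*m^2 - 19*m + 20) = (m - 5)*(m - 1)*(m + 3)*(m^2 - m - 20) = (m - 5)^2*(m - 1)*(m + 3)*(m + 4)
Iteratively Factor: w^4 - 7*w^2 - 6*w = (w + 2)*(w^3 - 2*w^2 - 3*w) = (w + 1)*(w + 2)*(w^2 - 3*w) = w*(w + 1)*(w + 2)*(w - 3)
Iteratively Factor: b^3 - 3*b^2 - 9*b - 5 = (b - 5)*(b^2 + 2*b + 1) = (b - 5)*(b + 1)*(b + 1)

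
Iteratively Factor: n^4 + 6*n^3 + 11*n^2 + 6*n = (n + 2)*(n^3 + 4*n^2 + 3*n) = (n + 2)*(n + 3)*(n^2 + n) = (n + 1)*(n + 2)*(n + 3)*(n)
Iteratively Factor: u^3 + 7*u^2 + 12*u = (u + 4)*(u^2 + 3*u) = (u + 3)*(u + 4)*(u)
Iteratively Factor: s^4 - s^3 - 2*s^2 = (s + 1)*(s^3 - 2*s^2) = s*(s + 1)*(s^2 - 2*s) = s^2*(s + 1)*(s - 2)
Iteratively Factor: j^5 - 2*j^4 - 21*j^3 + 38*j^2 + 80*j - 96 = (j + 2)*(j^4 - 4*j^3 - 13*j^2 + 64*j - 48) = (j - 1)*(j + 2)*(j^3 - 3*j^2 - 16*j + 48) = (j - 3)*(j - 1)*(j + 2)*(j^2 - 16) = (j - 3)*(j - 1)*(j + 2)*(j + 4)*(j - 4)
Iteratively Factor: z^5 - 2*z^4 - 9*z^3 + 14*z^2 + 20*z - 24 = (z + 2)*(z^4 - 4*z^3 - z^2 + 16*z - 12) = (z + 2)^2*(z^3 - 6*z^2 + 11*z - 6) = (z - 3)*(z + 2)^2*(z^2 - 3*z + 2) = (z - 3)*(z - 2)*(z + 2)^2*(z - 1)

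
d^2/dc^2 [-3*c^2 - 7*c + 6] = -6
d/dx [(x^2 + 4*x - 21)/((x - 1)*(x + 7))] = 2/(x^2 - 2*x + 1)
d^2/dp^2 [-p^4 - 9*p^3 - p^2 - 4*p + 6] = -12*p^2 - 54*p - 2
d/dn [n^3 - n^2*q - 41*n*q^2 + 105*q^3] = 3*n^2 - 2*n*q - 41*q^2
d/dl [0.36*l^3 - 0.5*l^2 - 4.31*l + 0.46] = 1.08*l^2 - 1.0*l - 4.31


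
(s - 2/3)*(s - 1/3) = s^2 - s + 2/9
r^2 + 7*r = r*(r + 7)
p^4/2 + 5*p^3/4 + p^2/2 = p^2*(p/2 + 1)*(p + 1/2)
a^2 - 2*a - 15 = (a - 5)*(a + 3)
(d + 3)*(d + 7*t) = d^2 + 7*d*t + 3*d + 21*t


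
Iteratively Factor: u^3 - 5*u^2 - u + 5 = (u + 1)*(u^2 - 6*u + 5) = (u - 1)*(u + 1)*(u - 5)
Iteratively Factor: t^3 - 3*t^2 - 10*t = (t + 2)*(t^2 - 5*t) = t*(t + 2)*(t - 5)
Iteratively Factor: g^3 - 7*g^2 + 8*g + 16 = (g + 1)*(g^2 - 8*g + 16) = (g - 4)*(g + 1)*(g - 4)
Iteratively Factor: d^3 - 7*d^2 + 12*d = (d)*(d^2 - 7*d + 12) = d*(d - 4)*(d - 3)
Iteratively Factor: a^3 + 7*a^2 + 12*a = (a + 3)*(a^2 + 4*a) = a*(a + 3)*(a + 4)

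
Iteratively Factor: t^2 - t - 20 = (t - 5)*(t + 4)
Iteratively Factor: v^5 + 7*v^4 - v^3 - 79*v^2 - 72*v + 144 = (v + 4)*(v^4 + 3*v^3 - 13*v^2 - 27*v + 36) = (v - 1)*(v + 4)*(v^3 + 4*v^2 - 9*v - 36) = (v - 3)*(v - 1)*(v + 4)*(v^2 + 7*v + 12) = (v - 3)*(v - 1)*(v + 4)^2*(v + 3)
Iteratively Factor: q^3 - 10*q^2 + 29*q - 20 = (q - 4)*(q^2 - 6*q + 5) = (q - 4)*(q - 1)*(q - 5)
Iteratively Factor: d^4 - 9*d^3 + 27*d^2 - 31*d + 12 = (d - 1)*(d^3 - 8*d^2 + 19*d - 12) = (d - 1)^2*(d^2 - 7*d + 12) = (d - 4)*(d - 1)^2*(d - 3)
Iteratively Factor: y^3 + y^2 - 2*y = (y + 2)*(y^2 - y) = (y - 1)*(y + 2)*(y)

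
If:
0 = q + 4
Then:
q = -4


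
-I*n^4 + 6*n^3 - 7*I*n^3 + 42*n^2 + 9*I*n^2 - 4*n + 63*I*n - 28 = (n + 7)*(n + I)*(n + 4*I)*(-I*n + 1)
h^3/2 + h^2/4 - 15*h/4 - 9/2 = (h/2 + 1)*(h - 3)*(h + 3/2)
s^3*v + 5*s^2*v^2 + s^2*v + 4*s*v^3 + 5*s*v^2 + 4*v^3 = (s + v)*(s + 4*v)*(s*v + v)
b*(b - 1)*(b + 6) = b^3 + 5*b^2 - 6*b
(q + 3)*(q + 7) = q^2 + 10*q + 21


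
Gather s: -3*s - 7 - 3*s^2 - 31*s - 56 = -3*s^2 - 34*s - 63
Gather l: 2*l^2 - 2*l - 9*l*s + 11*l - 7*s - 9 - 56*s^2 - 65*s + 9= 2*l^2 + l*(9 - 9*s) - 56*s^2 - 72*s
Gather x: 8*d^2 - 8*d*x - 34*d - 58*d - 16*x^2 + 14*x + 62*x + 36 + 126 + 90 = 8*d^2 - 92*d - 16*x^2 + x*(76 - 8*d) + 252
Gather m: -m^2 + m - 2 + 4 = -m^2 + m + 2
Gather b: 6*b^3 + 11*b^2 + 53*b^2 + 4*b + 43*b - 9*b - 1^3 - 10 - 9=6*b^3 + 64*b^2 + 38*b - 20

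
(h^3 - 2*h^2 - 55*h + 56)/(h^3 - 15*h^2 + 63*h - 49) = (h^2 - h - 56)/(h^2 - 14*h + 49)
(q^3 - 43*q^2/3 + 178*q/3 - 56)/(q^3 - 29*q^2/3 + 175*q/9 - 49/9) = 3*(3*q^2 - 22*q + 24)/(9*q^2 - 24*q + 7)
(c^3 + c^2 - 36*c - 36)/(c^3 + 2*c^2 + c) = (c^2 - 36)/(c*(c + 1))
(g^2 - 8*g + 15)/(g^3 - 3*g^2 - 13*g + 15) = (g - 3)/(g^2 + 2*g - 3)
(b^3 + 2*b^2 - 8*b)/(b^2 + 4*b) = b - 2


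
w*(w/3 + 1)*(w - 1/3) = w^3/3 + 8*w^2/9 - w/3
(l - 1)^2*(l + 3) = l^3 + l^2 - 5*l + 3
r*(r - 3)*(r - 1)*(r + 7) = r^4 + 3*r^3 - 25*r^2 + 21*r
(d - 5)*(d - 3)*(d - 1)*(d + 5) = d^4 - 4*d^3 - 22*d^2 + 100*d - 75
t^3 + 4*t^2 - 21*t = t*(t - 3)*(t + 7)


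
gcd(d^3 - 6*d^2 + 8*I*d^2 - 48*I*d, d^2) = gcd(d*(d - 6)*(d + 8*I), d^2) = d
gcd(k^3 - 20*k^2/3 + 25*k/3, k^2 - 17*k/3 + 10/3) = k - 5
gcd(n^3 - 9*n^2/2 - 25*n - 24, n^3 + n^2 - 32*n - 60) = n + 2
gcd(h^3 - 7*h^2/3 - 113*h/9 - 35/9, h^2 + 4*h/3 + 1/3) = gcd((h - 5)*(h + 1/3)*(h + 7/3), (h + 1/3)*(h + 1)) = h + 1/3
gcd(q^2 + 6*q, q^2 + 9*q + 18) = q + 6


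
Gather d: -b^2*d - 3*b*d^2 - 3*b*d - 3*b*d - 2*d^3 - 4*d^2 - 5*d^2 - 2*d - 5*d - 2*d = -2*d^3 + d^2*(-3*b - 9) + d*(-b^2 - 6*b - 9)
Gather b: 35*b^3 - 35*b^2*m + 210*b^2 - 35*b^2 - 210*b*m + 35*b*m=35*b^3 + b^2*(175 - 35*m) - 175*b*m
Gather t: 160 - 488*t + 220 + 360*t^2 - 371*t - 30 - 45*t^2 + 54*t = 315*t^2 - 805*t + 350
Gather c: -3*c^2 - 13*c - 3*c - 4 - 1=-3*c^2 - 16*c - 5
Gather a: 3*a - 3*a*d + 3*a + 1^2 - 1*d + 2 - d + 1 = a*(6 - 3*d) - 2*d + 4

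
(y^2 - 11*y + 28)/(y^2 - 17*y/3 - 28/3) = 3*(y - 4)/(3*y + 4)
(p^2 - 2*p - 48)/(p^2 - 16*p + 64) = (p + 6)/(p - 8)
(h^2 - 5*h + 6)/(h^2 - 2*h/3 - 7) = 3*(h - 2)/(3*h + 7)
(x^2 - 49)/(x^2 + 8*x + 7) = (x - 7)/(x + 1)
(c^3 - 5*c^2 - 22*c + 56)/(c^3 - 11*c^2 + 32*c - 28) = (c + 4)/(c - 2)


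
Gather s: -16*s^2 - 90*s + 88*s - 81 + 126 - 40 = -16*s^2 - 2*s + 5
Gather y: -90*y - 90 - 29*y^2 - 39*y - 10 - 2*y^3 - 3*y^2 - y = -2*y^3 - 32*y^2 - 130*y - 100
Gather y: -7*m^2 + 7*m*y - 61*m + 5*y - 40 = -7*m^2 - 61*m + y*(7*m + 5) - 40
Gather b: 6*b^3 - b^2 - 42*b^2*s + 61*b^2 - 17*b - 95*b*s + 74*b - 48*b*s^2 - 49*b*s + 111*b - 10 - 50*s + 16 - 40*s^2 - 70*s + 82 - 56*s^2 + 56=6*b^3 + b^2*(60 - 42*s) + b*(-48*s^2 - 144*s + 168) - 96*s^2 - 120*s + 144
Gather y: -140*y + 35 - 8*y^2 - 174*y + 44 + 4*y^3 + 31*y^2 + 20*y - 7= 4*y^3 + 23*y^2 - 294*y + 72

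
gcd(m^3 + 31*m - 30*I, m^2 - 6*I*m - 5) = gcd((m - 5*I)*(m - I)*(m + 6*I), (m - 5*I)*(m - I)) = m^2 - 6*I*m - 5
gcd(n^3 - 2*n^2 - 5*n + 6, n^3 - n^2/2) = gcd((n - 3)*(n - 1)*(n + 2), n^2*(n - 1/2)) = 1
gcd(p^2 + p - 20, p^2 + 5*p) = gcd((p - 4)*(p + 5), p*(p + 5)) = p + 5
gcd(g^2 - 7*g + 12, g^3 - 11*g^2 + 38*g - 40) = g - 4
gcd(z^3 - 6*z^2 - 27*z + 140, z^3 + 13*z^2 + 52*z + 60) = z + 5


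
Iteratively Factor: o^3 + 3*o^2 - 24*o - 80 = (o + 4)*(o^2 - o - 20) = (o - 5)*(o + 4)*(o + 4)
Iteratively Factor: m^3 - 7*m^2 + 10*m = (m - 2)*(m^2 - 5*m) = m*(m - 2)*(m - 5)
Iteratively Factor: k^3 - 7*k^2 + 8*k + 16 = (k - 4)*(k^2 - 3*k - 4) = (k - 4)^2*(k + 1)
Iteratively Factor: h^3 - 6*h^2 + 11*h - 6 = (h - 3)*(h^2 - 3*h + 2) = (h - 3)*(h - 1)*(h - 2)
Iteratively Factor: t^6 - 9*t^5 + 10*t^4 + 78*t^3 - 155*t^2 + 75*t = (t)*(t^5 - 9*t^4 + 10*t^3 + 78*t^2 - 155*t + 75) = t*(t - 5)*(t^4 - 4*t^3 - 10*t^2 + 28*t - 15) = t*(t - 5)*(t - 1)*(t^3 - 3*t^2 - 13*t + 15) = t*(t - 5)*(t - 1)^2*(t^2 - 2*t - 15) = t*(t - 5)^2*(t - 1)^2*(t + 3)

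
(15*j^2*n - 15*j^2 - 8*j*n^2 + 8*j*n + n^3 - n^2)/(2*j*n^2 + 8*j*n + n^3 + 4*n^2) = (15*j^2*n - 15*j^2 - 8*j*n^2 + 8*j*n + n^3 - n^2)/(n*(2*j*n + 8*j + n^2 + 4*n))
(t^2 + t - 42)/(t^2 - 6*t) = (t + 7)/t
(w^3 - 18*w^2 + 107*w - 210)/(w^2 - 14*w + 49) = (w^2 - 11*w + 30)/(w - 7)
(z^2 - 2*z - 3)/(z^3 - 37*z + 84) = (z + 1)/(z^2 + 3*z - 28)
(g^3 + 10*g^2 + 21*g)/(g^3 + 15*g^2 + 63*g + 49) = g*(g + 3)/(g^2 + 8*g + 7)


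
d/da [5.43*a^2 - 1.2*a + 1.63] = 10.86*a - 1.2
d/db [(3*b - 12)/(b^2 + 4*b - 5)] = 3*(b^2 + 4*b - 2*(b - 4)*(b + 2) - 5)/(b^2 + 4*b - 5)^2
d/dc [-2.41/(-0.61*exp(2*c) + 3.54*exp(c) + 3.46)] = (8.5314 - 2.9402*exp(c))*exp(c)/(-0.61*exp(2*c) + 3.54*exp(c) + 3.46)^2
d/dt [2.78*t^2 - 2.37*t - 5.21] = 5.56*t - 2.37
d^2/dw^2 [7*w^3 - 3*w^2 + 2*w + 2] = 42*w - 6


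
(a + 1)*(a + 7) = a^2 + 8*a + 7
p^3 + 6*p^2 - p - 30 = (p - 2)*(p + 3)*(p + 5)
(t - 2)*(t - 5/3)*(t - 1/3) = t^3 - 4*t^2 + 41*t/9 - 10/9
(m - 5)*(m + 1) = m^2 - 4*m - 5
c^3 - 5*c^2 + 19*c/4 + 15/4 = (c - 3)*(c - 5/2)*(c + 1/2)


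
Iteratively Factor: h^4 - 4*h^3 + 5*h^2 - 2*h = (h - 1)*(h^3 - 3*h^2 + 2*h) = h*(h - 1)*(h^2 - 3*h + 2) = h*(h - 2)*(h - 1)*(h - 1)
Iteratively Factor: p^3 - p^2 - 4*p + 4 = (p - 2)*(p^2 + p - 2) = (p - 2)*(p - 1)*(p + 2)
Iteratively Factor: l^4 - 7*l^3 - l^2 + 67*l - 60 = (l + 3)*(l^3 - 10*l^2 + 29*l - 20) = (l - 5)*(l + 3)*(l^2 - 5*l + 4) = (l - 5)*(l - 4)*(l + 3)*(l - 1)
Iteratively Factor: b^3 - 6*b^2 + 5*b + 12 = (b - 4)*(b^2 - 2*b - 3) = (b - 4)*(b + 1)*(b - 3)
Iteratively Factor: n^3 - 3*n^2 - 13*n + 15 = (n + 3)*(n^2 - 6*n + 5) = (n - 5)*(n + 3)*(n - 1)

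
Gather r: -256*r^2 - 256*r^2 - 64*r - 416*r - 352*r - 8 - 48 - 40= -512*r^2 - 832*r - 96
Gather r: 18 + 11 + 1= 30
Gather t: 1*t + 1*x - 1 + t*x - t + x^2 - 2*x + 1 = t*x + x^2 - x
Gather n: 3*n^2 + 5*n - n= 3*n^2 + 4*n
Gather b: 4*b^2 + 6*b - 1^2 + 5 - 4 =4*b^2 + 6*b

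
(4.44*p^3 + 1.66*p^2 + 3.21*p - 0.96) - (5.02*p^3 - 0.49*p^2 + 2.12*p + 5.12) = -0.579999999999999*p^3 + 2.15*p^2 + 1.09*p - 6.08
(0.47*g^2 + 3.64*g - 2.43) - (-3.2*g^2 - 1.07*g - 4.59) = 3.67*g^2 + 4.71*g + 2.16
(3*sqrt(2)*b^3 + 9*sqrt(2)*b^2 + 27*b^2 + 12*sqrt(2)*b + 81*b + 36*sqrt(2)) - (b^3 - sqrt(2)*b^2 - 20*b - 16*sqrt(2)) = -b^3 + 3*sqrt(2)*b^3 + 10*sqrt(2)*b^2 + 27*b^2 + 12*sqrt(2)*b + 101*b + 52*sqrt(2)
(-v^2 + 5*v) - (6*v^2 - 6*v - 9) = -7*v^2 + 11*v + 9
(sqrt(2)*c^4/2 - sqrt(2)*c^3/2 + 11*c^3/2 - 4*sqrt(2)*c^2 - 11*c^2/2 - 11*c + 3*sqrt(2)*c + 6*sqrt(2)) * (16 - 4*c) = -2*sqrt(2)*c^5 - 22*c^4 + 10*sqrt(2)*c^4 + 8*sqrt(2)*c^3 + 110*c^3 - 76*sqrt(2)*c^2 - 44*c^2 - 176*c + 24*sqrt(2)*c + 96*sqrt(2)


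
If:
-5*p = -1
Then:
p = 1/5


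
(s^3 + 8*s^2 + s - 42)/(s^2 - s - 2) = (s^2 + 10*s + 21)/(s + 1)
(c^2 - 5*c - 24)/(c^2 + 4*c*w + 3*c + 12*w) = (c - 8)/(c + 4*w)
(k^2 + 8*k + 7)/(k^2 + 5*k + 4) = (k + 7)/(k + 4)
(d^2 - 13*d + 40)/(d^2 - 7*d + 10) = (d - 8)/(d - 2)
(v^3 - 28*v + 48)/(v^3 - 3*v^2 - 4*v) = (v^2 + 4*v - 12)/(v*(v + 1))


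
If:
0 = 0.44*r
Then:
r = 0.00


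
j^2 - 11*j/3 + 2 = (j - 3)*(j - 2/3)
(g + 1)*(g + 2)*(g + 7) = g^3 + 10*g^2 + 23*g + 14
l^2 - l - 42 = (l - 7)*(l + 6)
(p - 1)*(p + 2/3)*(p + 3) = p^3 + 8*p^2/3 - 5*p/3 - 2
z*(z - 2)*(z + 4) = z^3 + 2*z^2 - 8*z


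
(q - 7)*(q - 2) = q^2 - 9*q + 14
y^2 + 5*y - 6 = (y - 1)*(y + 6)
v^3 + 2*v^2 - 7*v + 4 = (v - 1)^2*(v + 4)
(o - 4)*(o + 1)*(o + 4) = o^3 + o^2 - 16*o - 16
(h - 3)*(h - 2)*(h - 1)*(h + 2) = h^4 - 4*h^3 - h^2 + 16*h - 12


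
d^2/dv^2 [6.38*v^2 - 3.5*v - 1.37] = 12.7600000000000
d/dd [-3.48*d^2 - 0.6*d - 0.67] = -6.96*d - 0.6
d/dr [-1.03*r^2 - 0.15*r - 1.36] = -2.06*r - 0.15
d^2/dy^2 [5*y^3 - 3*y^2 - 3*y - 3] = 30*y - 6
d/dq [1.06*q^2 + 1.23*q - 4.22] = 2.12*q + 1.23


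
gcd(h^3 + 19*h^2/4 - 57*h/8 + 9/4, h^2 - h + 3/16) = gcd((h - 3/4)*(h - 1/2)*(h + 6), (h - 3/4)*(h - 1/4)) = h - 3/4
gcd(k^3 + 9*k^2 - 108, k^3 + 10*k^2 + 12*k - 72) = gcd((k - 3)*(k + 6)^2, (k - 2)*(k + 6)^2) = k^2 + 12*k + 36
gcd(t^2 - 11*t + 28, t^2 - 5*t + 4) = t - 4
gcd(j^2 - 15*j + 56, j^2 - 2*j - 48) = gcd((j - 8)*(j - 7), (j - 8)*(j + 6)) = j - 8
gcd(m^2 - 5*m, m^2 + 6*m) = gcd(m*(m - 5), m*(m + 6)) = m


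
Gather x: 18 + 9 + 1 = 28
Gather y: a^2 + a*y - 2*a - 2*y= a^2 - 2*a + y*(a - 2)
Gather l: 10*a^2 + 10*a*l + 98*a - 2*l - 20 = 10*a^2 + 98*a + l*(10*a - 2) - 20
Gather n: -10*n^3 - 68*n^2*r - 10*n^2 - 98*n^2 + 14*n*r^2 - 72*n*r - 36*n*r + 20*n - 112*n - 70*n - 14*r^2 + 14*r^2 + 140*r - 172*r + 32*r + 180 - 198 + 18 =-10*n^3 + n^2*(-68*r - 108) + n*(14*r^2 - 108*r - 162)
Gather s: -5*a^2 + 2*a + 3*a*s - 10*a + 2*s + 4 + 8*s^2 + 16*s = -5*a^2 - 8*a + 8*s^2 + s*(3*a + 18) + 4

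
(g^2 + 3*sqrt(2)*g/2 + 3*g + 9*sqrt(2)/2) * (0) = 0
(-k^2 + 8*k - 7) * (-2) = 2*k^2 - 16*k + 14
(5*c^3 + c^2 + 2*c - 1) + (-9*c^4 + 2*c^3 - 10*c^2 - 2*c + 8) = -9*c^4 + 7*c^3 - 9*c^2 + 7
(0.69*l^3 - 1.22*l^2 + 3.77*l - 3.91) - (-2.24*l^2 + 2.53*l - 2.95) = 0.69*l^3 + 1.02*l^2 + 1.24*l - 0.96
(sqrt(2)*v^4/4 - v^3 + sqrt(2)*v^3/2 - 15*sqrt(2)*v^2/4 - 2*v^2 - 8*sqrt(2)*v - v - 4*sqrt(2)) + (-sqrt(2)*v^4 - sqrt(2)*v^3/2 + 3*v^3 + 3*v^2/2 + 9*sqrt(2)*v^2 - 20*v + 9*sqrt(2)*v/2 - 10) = -3*sqrt(2)*v^4/4 + 2*v^3 - v^2/2 + 21*sqrt(2)*v^2/4 - 21*v - 7*sqrt(2)*v/2 - 10 - 4*sqrt(2)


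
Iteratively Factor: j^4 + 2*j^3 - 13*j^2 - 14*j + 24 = (j - 1)*(j^3 + 3*j^2 - 10*j - 24) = (j - 3)*(j - 1)*(j^2 + 6*j + 8) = (j - 3)*(j - 1)*(j + 2)*(j + 4)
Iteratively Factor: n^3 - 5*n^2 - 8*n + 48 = (n + 3)*(n^2 - 8*n + 16) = (n - 4)*(n + 3)*(n - 4)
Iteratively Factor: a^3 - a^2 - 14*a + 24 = (a - 2)*(a^2 + a - 12) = (a - 2)*(a + 4)*(a - 3)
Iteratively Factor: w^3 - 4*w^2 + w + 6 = (w - 2)*(w^2 - 2*w - 3) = (w - 3)*(w - 2)*(w + 1)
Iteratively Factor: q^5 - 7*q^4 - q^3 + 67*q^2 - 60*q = (q)*(q^4 - 7*q^3 - q^2 + 67*q - 60) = q*(q - 5)*(q^3 - 2*q^2 - 11*q + 12) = q*(q - 5)*(q - 4)*(q^2 + 2*q - 3) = q*(q - 5)*(q - 4)*(q + 3)*(q - 1)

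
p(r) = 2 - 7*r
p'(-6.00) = -7.00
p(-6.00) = 44.00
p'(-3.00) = -7.00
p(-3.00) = 23.00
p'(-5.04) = -7.00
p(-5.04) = 37.28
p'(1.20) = -7.00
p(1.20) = -6.40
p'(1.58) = -7.00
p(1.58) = -9.06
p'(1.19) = -7.00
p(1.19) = -6.33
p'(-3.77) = -7.00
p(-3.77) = 28.39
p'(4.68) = -7.00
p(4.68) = -30.76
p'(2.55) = -7.00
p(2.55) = -15.85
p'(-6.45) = -7.00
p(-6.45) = 47.15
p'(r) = -7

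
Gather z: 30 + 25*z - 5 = 25*z + 25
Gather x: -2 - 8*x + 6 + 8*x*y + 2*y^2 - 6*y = x*(8*y - 8) + 2*y^2 - 6*y + 4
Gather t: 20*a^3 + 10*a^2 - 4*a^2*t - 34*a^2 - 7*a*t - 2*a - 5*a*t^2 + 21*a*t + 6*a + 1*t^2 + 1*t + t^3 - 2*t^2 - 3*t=20*a^3 - 24*a^2 + 4*a + t^3 + t^2*(-5*a - 1) + t*(-4*a^2 + 14*a - 2)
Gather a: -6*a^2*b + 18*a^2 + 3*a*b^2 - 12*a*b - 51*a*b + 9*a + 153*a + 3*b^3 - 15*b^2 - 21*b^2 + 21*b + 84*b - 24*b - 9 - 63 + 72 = a^2*(18 - 6*b) + a*(3*b^2 - 63*b + 162) + 3*b^3 - 36*b^2 + 81*b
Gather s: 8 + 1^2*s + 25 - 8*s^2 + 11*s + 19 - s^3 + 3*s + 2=-s^3 - 8*s^2 + 15*s + 54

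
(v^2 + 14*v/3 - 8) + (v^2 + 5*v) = 2*v^2 + 29*v/3 - 8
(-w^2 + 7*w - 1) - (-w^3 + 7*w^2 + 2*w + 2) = w^3 - 8*w^2 + 5*w - 3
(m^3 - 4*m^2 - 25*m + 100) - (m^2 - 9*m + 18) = m^3 - 5*m^2 - 16*m + 82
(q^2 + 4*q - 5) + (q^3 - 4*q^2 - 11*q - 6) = q^3 - 3*q^2 - 7*q - 11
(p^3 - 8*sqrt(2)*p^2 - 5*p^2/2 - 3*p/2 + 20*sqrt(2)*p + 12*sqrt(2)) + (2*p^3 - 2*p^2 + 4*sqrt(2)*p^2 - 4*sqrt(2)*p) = 3*p^3 - 4*sqrt(2)*p^2 - 9*p^2/2 - 3*p/2 + 16*sqrt(2)*p + 12*sqrt(2)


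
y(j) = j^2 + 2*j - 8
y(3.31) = 9.58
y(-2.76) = -5.90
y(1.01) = -4.96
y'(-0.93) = 0.14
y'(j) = 2*j + 2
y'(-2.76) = -3.52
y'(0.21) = 2.42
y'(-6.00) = -10.00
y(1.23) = -4.03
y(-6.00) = 16.00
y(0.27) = -7.39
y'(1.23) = 4.46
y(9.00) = 91.00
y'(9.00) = 20.00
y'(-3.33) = -4.66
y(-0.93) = -9.00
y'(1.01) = 4.02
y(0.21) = -7.54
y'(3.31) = 8.62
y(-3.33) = -3.57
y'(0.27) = 2.54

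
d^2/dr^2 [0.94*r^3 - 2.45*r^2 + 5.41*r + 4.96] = 5.64*r - 4.9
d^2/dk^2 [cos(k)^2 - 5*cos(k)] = 5*cos(k) - 2*cos(2*k)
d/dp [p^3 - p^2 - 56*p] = 3*p^2 - 2*p - 56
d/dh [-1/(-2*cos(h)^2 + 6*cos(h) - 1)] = 2*(2*cos(h) - 3)*sin(h)/(-6*cos(h) + cos(2*h) + 2)^2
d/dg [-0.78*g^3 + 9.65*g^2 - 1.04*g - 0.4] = -2.34*g^2 + 19.3*g - 1.04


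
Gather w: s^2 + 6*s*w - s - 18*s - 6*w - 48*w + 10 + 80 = s^2 - 19*s + w*(6*s - 54) + 90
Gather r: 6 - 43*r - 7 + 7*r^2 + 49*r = 7*r^2 + 6*r - 1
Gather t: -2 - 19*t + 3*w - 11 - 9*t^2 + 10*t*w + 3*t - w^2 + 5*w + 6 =-9*t^2 + t*(10*w - 16) - w^2 + 8*w - 7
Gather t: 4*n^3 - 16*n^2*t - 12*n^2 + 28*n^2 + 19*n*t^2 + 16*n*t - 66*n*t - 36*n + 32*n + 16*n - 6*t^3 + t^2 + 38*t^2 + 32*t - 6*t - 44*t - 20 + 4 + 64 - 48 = 4*n^3 + 16*n^2 + 12*n - 6*t^3 + t^2*(19*n + 39) + t*(-16*n^2 - 50*n - 18)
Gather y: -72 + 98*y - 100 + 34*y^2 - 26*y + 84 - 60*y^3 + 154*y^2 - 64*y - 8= -60*y^3 + 188*y^2 + 8*y - 96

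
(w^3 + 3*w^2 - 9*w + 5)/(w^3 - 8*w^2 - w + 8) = (w^2 + 4*w - 5)/(w^2 - 7*w - 8)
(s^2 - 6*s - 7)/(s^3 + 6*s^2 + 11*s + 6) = (s - 7)/(s^2 + 5*s + 6)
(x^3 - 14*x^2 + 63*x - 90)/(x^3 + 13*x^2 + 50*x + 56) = (x^3 - 14*x^2 + 63*x - 90)/(x^3 + 13*x^2 + 50*x + 56)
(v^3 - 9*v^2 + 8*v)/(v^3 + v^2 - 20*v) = (v^2 - 9*v + 8)/(v^2 + v - 20)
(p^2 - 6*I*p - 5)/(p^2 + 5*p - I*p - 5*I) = (p - 5*I)/(p + 5)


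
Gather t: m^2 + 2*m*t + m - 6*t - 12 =m^2 + m + t*(2*m - 6) - 12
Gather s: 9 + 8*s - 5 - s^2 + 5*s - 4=-s^2 + 13*s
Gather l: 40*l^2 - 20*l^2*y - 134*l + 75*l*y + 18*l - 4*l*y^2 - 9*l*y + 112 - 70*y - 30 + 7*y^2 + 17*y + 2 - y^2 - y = l^2*(40 - 20*y) + l*(-4*y^2 + 66*y - 116) + 6*y^2 - 54*y + 84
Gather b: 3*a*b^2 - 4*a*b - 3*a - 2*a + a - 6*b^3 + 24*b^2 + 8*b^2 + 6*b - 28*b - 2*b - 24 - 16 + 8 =-4*a - 6*b^3 + b^2*(3*a + 32) + b*(-4*a - 24) - 32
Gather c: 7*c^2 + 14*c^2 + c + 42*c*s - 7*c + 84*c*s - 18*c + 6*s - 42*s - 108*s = 21*c^2 + c*(126*s - 24) - 144*s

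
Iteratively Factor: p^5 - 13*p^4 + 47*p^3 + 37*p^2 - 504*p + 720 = (p - 5)*(p^4 - 8*p^3 + 7*p^2 + 72*p - 144) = (p - 5)*(p - 4)*(p^3 - 4*p^2 - 9*p + 36) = (p - 5)*(p - 4)*(p - 3)*(p^2 - p - 12) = (p - 5)*(p - 4)*(p - 3)*(p + 3)*(p - 4)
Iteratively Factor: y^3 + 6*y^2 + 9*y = (y)*(y^2 + 6*y + 9) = y*(y + 3)*(y + 3)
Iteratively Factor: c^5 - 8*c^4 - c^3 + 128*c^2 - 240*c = (c - 4)*(c^4 - 4*c^3 - 17*c^2 + 60*c) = (c - 4)*(c + 4)*(c^3 - 8*c^2 + 15*c) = (c - 5)*(c - 4)*(c + 4)*(c^2 - 3*c) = c*(c - 5)*(c - 4)*(c + 4)*(c - 3)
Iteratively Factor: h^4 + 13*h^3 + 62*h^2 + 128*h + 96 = (h + 3)*(h^3 + 10*h^2 + 32*h + 32) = (h + 3)*(h + 4)*(h^2 + 6*h + 8) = (h + 3)*(h + 4)^2*(h + 2)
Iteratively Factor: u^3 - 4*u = (u)*(u^2 - 4) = u*(u + 2)*(u - 2)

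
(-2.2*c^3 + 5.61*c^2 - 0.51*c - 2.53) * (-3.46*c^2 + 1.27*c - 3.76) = 7.612*c^5 - 22.2046*c^4 + 17.1613*c^3 - 12.9875*c^2 - 1.2955*c + 9.5128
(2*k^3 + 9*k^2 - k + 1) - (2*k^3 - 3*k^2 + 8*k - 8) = 12*k^2 - 9*k + 9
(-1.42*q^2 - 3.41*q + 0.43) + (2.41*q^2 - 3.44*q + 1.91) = 0.99*q^2 - 6.85*q + 2.34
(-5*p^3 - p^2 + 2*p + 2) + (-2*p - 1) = -5*p^3 - p^2 + 1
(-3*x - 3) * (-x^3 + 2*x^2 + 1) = 3*x^4 - 3*x^3 - 6*x^2 - 3*x - 3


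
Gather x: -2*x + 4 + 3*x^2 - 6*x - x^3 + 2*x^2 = -x^3 + 5*x^2 - 8*x + 4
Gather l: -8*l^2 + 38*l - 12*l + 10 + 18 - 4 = -8*l^2 + 26*l + 24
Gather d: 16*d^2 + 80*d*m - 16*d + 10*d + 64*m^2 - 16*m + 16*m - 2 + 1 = 16*d^2 + d*(80*m - 6) + 64*m^2 - 1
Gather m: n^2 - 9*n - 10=n^2 - 9*n - 10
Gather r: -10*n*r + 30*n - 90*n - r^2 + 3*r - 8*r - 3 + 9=-60*n - r^2 + r*(-10*n - 5) + 6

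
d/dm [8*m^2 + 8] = 16*m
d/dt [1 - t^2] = -2*t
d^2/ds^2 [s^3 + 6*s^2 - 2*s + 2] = 6*s + 12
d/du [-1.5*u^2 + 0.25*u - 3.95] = 0.25 - 3.0*u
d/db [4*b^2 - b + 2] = 8*b - 1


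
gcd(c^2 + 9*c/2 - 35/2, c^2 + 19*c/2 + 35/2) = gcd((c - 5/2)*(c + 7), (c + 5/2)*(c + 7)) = c + 7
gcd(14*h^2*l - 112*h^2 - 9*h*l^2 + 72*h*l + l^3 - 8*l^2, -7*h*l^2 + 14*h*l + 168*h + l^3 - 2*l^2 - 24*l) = 7*h - l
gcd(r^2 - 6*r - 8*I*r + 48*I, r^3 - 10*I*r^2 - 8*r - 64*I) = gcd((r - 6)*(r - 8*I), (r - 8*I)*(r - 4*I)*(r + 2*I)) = r - 8*I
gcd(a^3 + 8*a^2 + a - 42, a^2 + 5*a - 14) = a^2 + 5*a - 14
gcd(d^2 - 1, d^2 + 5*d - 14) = 1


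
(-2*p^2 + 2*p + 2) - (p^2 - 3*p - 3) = -3*p^2 + 5*p + 5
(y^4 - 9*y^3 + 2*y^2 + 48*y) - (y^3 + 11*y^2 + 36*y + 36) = y^4 - 10*y^3 - 9*y^2 + 12*y - 36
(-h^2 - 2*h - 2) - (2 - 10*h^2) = 9*h^2 - 2*h - 4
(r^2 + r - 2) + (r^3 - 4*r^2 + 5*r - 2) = r^3 - 3*r^2 + 6*r - 4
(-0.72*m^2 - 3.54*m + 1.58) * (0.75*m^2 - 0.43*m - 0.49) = -0.54*m^4 - 2.3454*m^3 + 3.06*m^2 + 1.0552*m - 0.7742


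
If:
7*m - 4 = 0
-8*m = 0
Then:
No Solution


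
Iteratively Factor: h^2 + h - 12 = (h - 3)*(h + 4)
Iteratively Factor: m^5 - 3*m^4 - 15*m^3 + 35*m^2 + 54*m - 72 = (m - 1)*(m^4 - 2*m^3 - 17*m^2 + 18*m + 72) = (m - 1)*(m + 2)*(m^3 - 4*m^2 - 9*m + 36) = (m - 4)*(m - 1)*(m + 2)*(m^2 - 9) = (m - 4)*(m - 3)*(m - 1)*(m + 2)*(m + 3)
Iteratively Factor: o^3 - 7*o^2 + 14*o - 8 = (o - 2)*(o^2 - 5*o + 4) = (o - 2)*(o - 1)*(o - 4)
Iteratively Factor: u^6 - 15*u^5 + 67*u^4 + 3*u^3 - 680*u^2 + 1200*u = (u - 4)*(u^5 - 11*u^4 + 23*u^3 + 95*u^2 - 300*u) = (u - 4)^2*(u^4 - 7*u^3 - 5*u^2 + 75*u) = (u - 5)*(u - 4)^2*(u^3 - 2*u^2 - 15*u) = u*(u - 5)*(u - 4)^2*(u^2 - 2*u - 15) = u*(u - 5)*(u - 4)^2*(u + 3)*(u - 5)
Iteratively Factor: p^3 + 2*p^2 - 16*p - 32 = (p + 2)*(p^2 - 16) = (p + 2)*(p + 4)*(p - 4)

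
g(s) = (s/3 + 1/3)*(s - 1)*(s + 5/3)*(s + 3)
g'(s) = (s/3 + 1/3)*(s - 1)*(s + 5/3) + (s/3 + 1/3)*(s - 1)*(s + 3) + (s/3 + 1/3)*(s + 5/3)*(s + 3) + (s - 1)*(s + 5/3)*(s + 3)/3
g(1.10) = 0.79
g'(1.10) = 8.80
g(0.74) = -1.36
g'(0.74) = 3.51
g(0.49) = -1.91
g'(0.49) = 1.03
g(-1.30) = 0.14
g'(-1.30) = -0.06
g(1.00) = 0.00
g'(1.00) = 7.11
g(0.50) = -1.90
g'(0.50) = 1.11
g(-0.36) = -1.00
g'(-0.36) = -1.97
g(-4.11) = 14.37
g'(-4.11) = -26.25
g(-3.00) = 0.00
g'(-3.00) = -3.56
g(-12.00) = 4433.00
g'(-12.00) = -1665.56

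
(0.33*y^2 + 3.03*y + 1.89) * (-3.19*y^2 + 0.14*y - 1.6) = -1.0527*y^4 - 9.6195*y^3 - 6.1329*y^2 - 4.5834*y - 3.024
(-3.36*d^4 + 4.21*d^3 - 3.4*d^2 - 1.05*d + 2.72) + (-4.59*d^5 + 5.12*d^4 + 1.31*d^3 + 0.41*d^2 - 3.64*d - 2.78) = -4.59*d^5 + 1.76*d^4 + 5.52*d^3 - 2.99*d^2 - 4.69*d - 0.0599999999999996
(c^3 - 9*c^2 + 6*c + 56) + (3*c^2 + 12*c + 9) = c^3 - 6*c^2 + 18*c + 65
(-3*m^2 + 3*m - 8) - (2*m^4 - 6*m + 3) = -2*m^4 - 3*m^2 + 9*m - 11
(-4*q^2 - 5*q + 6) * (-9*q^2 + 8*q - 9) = 36*q^4 + 13*q^3 - 58*q^2 + 93*q - 54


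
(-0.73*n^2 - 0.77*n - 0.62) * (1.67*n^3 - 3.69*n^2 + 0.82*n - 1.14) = -1.2191*n^5 + 1.4078*n^4 + 1.2073*n^3 + 2.4886*n^2 + 0.3694*n + 0.7068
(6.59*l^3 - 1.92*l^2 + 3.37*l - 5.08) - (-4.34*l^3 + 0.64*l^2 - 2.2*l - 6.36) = 10.93*l^3 - 2.56*l^2 + 5.57*l + 1.28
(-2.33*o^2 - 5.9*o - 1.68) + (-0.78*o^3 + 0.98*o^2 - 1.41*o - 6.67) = -0.78*o^3 - 1.35*o^2 - 7.31*o - 8.35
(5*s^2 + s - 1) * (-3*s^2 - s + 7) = -15*s^4 - 8*s^3 + 37*s^2 + 8*s - 7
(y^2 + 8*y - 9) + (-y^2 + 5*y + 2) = 13*y - 7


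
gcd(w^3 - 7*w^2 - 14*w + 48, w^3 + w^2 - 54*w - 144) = w^2 - 5*w - 24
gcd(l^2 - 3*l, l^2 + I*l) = l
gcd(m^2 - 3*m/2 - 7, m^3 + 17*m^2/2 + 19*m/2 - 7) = m + 2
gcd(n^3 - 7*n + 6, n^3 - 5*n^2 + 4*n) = n - 1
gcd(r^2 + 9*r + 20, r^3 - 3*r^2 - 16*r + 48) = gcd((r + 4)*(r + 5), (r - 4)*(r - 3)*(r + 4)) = r + 4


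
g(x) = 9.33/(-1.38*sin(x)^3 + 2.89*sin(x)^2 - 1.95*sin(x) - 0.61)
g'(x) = 9.33*(4.14*sin(x)^2*cos(x) - 5.78*sin(x)*cos(x) + 1.95*cos(x))/(-1.38*sin(x)^3 + 2.89*sin(x)^2 - 1.95*sin(x) - 0.61)^2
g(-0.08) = -21.45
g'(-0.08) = 119.84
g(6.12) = -44.22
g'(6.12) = 619.97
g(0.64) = -8.99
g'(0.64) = -0.18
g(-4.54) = -8.92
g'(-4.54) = -0.40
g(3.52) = 16.24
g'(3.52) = -122.18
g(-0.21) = -142.63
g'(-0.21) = 7111.17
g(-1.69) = 1.69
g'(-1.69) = -0.43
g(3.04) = -11.97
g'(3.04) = -21.48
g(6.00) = 48.95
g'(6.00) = 958.86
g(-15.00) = 4.13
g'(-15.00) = -10.35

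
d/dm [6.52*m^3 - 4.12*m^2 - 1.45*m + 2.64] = 19.56*m^2 - 8.24*m - 1.45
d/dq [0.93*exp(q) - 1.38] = 0.93*exp(q)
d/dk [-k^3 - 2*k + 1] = -3*k^2 - 2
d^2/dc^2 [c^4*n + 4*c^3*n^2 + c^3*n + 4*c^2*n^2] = 2*n*(6*c^2 + 12*c*n + 3*c + 4*n)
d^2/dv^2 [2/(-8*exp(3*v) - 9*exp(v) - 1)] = 18*((8*exp(2*v) + 1)*(8*exp(3*v) + 9*exp(v) + 1) - 2*(8*exp(2*v) + 3)^2*exp(v))*exp(v)/(8*exp(3*v) + 9*exp(v) + 1)^3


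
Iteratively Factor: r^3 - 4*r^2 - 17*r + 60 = (r - 5)*(r^2 + r - 12) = (r - 5)*(r - 3)*(r + 4)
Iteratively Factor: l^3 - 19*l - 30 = (l + 3)*(l^2 - 3*l - 10) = (l - 5)*(l + 3)*(l + 2)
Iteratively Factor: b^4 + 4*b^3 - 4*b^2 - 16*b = (b - 2)*(b^3 + 6*b^2 + 8*b) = (b - 2)*(b + 2)*(b^2 + 4*b) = b*(b - 2)*(b + 2)*(b + 4)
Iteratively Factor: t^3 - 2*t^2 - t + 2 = (t - 1)*(t^2 - t - 2) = (t - 2)*(t - 1)*(t + 1)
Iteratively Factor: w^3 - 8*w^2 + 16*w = (w - 4)*(w^2 - 4*w) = w*(w - 4)*(w - 4)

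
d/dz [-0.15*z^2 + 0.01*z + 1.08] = 0.01 - 0.3*z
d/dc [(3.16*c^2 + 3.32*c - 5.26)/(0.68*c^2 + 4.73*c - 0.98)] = (12.6892*c^2 + 0.959999999999999*c + 21.6262)/(0.4624*c^4 + 6.4328*c^3 + 21.0401*c^2 - 9.2708*c + 0.9604)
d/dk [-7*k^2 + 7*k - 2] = 7 - 14*k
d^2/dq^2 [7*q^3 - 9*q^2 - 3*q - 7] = 42*q - 18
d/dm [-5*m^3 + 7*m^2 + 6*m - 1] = -15*m^2 + 14*m + 6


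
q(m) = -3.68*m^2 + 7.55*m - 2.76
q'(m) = 7.55 - 7.36*m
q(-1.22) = -17.45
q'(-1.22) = 16.53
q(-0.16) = -4.06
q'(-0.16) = 8.73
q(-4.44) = -108.83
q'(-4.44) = 40.23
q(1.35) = 0.73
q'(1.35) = -2.39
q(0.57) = 0.35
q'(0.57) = 3.35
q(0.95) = 1.09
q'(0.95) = 0.56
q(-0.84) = -11.70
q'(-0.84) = 13.73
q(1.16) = 1.05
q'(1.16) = -0.99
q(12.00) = -442.08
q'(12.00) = -80.77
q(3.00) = -13.23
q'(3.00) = -14.53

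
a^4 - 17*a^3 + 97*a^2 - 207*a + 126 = (a - 7)*(a - 6)*(a - 3)*(a - 1)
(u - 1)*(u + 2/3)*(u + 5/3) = u^3 + 4*u^2/3 - 11*u/9 - 10/9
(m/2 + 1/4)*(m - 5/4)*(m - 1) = m^3/2 - 7*m^2/8 + m/16 + 5/16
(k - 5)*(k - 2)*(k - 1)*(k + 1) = k^4 - 7*k^3 + 9*k^2 + 7*k - 10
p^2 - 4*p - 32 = (p - 8)*(p + 4)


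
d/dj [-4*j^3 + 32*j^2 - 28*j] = -12*j^2 + 64*j - 28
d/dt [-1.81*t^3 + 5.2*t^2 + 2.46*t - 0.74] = -5.43*t^2 + 10.4*t + 2.46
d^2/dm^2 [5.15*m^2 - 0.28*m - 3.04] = 10.3000000000000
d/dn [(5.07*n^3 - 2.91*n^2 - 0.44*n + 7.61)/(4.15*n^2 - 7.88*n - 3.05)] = (21.0405*n^4 - 79.9032*n^3 - 21.6337*n^2 - 45.412*n + 61.3088)/(17.2225*n^4 - 65.404*n^3 + 36.7794*n^2 + 48.068*n + 9.3025)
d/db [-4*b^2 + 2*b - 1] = 2 - 8*b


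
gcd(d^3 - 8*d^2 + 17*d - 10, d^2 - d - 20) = d - 5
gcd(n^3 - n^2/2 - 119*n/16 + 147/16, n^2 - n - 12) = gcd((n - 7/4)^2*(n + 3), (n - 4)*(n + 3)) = n + 3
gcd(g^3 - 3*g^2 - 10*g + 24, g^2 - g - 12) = g^2 - g - 12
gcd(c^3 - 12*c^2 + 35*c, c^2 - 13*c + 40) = c - 5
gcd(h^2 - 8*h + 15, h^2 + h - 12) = h - 3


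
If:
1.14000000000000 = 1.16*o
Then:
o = 0.98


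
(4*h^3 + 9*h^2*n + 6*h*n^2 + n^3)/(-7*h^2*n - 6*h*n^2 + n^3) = (-4*h^2 - 5*h*n - n^2)/(n*(7*h - n))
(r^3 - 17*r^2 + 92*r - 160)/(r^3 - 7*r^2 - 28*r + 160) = (r - 5)/(r + 5)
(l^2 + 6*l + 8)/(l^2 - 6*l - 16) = (l + 4)/(l - 8)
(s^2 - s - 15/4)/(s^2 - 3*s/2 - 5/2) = (s + 3/2)/(s + 1)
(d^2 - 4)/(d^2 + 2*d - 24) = (d^2 - 4)/(d^2 + 2*d - 24)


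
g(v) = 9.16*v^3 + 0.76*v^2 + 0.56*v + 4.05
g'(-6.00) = 980.72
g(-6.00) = -1950.51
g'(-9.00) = 2212.76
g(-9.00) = -6617.07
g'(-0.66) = 11.53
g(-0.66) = 1.38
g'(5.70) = 902.05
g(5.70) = 1728.30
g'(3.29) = 303.01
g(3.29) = 340.32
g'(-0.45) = 5.44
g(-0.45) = 3.12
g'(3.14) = 276.27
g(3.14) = 296.89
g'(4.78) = 635.70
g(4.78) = 1024.50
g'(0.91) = 24.70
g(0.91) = 12.09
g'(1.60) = 73.34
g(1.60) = 44.41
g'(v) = 27.48*v^2 + 1.52*v + 0.56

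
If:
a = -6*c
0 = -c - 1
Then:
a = 6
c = -1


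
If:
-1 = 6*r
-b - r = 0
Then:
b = 1/6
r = -1/6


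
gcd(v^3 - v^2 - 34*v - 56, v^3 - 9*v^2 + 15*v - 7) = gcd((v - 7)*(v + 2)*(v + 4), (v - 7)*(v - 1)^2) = v - 7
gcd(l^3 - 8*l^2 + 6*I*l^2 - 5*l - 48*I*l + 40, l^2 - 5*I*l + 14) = 1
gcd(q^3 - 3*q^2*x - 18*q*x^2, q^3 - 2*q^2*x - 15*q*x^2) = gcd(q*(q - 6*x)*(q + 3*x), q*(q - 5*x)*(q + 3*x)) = q^2 + 3*q*x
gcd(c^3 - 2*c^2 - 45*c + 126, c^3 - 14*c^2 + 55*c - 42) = c - 6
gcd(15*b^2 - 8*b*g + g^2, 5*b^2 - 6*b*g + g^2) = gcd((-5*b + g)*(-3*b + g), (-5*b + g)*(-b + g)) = 5*b - g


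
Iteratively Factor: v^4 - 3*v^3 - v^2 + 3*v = (v)*(v^3 - 3*v^2 - v + 3) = v*(v - 1)*(v^2 - 2*v - 3) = v*(v - 3)*(v - 1)*(v + 1)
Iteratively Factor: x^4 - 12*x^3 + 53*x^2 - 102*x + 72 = (x - 3)*(x^3 - 9*x^2 + 26*x - 24) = (x - 4)*(x - 3)*(x^2 - 5*x + 6) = (x - 4)*(x - 3)*(x - 2)*(x - 3)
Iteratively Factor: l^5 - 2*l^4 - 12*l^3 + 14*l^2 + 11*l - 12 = (l - 1)*(l^4 - l^3 - 13*l^2 + l + 12) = (l - 1)*(l + 1)*(l^3 - 2*l^2 - 11*l + 12) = (l - 1)*(l + 1)*(l + 3)*(l^2 - 5*l + 4) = (l - 4)*(l - 1)*(l + 1)*(l + 3)*(l - 1)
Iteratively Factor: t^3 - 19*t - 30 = (t + 2)*(t^2 - 2*t - 15) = (t + 2)*(t + 3)*(t - 5)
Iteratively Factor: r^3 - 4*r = (r - 2)*(r^2 + 2*r) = (r - 2)*(r + 2)*(r)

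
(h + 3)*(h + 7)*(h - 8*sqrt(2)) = h^3 - 8*sqrt(2)*h^2 + 10*h^2 - 80*sqrt(2)*h + 21*h - 168*sqrt(2)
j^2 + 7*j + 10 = (j + 2)*(j + 5)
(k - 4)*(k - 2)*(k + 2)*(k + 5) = k^4 + k^3 - 24*k^2 - 4*k + 80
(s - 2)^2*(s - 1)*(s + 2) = s^4 - 3*s^3 - 2*s^2 + 12*s - 8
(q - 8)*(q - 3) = q^2 - 11*q + 24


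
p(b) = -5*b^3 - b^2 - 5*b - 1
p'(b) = -15*b^2 - 2*b - 5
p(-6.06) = 1105.30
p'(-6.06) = -543.73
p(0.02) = -1.10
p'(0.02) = -5.05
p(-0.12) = -0.41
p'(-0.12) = -4.98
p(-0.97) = 7.47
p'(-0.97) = -17.17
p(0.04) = -1.20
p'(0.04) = -5.10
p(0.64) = -5.92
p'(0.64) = -12.42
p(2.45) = -92.78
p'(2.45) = -99.94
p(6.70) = -1583.20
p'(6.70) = -691.75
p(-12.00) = 8555.00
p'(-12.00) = -2141.00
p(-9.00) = 3608.00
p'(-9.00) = -1202.00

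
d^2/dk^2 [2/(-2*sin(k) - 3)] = 4*(2*sin(k)^2 - 3*sin(k) - 4)/(2*sin(k) + 3)^3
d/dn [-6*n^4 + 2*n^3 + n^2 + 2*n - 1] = -24*n^3 + 6*n^2 + 2*n + 2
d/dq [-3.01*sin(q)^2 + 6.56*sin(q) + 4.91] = (6.56 - 6.02*sin(q))*cos(q)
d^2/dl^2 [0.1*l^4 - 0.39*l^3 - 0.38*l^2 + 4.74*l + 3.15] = 1.2*l^2 - 2.34*l - 0.76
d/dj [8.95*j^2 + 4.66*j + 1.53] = 17.9*j + 4.66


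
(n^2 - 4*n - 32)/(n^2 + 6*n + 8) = (n - 8)/(n + 2)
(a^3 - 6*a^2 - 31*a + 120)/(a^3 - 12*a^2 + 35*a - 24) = (a + 5)/(a - 1)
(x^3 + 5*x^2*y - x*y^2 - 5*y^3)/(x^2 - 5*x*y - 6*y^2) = (x^2 + 4*x*y - 5*y^2)/(x - 6*y)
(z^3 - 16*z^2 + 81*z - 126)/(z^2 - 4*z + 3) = (z^2 - 13*z + 42)/(z - 1)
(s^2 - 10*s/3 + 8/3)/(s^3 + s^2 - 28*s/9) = 3*(s - 2)/(s*(3*s + 7))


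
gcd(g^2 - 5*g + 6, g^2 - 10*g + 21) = g - 3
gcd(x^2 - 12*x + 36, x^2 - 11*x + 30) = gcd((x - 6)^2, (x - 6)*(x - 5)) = x - 6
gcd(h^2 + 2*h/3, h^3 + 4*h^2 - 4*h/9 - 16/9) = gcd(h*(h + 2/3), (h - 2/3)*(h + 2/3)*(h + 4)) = h + 2/3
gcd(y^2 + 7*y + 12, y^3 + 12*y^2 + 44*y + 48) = y + 4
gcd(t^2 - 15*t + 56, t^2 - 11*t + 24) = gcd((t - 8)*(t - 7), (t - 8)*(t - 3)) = t - 8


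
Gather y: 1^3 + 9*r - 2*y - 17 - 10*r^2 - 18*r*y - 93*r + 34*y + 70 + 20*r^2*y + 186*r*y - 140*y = -10*r^2 - 84*r + y*(20*r^2 + 168*r - 108) + 54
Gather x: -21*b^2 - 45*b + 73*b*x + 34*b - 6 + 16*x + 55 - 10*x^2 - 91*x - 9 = -21*b^2 - 11*b - 10*x^2 + x*(73*b - 75) + 40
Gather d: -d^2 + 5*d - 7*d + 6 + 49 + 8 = -d^2 - 2*d + 63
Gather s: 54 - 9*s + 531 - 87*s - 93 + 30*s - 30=462 - 66*s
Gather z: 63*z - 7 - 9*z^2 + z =-9*z^2 + 64*z - 7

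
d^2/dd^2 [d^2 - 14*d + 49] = 2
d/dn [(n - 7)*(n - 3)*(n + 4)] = 3*n^2 - 12*n - 19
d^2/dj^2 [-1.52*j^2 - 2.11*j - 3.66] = -3.04000000000000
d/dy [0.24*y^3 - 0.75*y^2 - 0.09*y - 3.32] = 0.72*y^2 - 1.5*y - 0.09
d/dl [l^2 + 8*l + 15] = 2*l + 8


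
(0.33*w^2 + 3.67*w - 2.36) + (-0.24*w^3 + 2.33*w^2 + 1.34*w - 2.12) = -0.24*w^3 + 2.66*w^2 + 5.01*w - 4.48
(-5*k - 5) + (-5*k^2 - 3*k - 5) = -5*k^2 - 8*k - 10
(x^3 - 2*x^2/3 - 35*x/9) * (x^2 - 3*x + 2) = x^5 - 11*x^4/3 + x^3/9 + 31*x^2/3 - 70*x/9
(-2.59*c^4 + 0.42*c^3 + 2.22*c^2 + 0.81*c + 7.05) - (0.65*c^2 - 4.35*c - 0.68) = -2.59*c^4 + 0.42*c^3 + 1.57*c^2 + 5.16*c + 7.73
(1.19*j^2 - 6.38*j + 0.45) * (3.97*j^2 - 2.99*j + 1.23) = 4.7243*j^4 - 28.8867*j^3 + 22.3264*j^2 - 9.1929*j + 0.5535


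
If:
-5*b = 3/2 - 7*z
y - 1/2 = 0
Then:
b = 7*z/5 - 3/10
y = 1/2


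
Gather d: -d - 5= -d - 5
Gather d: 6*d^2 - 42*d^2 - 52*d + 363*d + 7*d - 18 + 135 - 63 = -36*d^2 + 318*d + 54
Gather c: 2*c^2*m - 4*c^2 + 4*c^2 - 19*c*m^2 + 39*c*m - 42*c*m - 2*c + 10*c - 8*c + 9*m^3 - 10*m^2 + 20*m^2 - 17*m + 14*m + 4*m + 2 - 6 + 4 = 2*c^2*m + c*(-19*m^2 - 3*m) + 9*m^3 + 10*m^2 + m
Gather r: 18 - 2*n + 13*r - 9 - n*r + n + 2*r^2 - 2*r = -n + 2*r^2 + r*(11 - n) + 9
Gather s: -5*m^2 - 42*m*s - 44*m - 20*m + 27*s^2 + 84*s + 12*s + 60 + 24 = -5*m^2 - 64*m + 27*s^2 + s*(96 - 42*m) + 84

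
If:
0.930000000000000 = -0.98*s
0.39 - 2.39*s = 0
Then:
No Solution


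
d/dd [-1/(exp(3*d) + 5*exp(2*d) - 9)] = (3*exp(d) + 10)*exp(2*d)/(exp(3*d) + 5*exp(2*d) - 9)^2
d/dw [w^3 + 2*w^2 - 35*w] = 3*w^2 + 4*w - 35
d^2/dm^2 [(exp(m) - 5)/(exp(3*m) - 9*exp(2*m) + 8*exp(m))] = 4*(exp(5*m) - 18*exp(4*m) + 136*exp(3*m) - 407*exp(2*m) + 270*exp(m) - 80)*exp(-m)/(exp(6*m) - 27*exp(5*m) + 267*exp(4*m) - 1161*exp(3*m) + 2136*exp(2*m) - 1728*exp(m) + 512)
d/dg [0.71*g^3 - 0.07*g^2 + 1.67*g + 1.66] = 2.13*g^2 - 0.14*g + 1.67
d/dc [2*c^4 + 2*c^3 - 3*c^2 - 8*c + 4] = 8*c^3 + 6*c^2 - 6*c - 8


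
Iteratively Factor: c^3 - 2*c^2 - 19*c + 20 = (c - 1)*(c^2 - c - 20) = (c - 5)*(c - 1)*(c + 4)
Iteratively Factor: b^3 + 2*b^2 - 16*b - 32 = (b - 4)*(b^2 + 6*b + 8) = (b - 4)*(b + 4)*(b + 2)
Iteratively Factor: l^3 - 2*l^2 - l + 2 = (l - 1)*(l^2 - l - 2) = (l - 2)*(l - 1)*(l + 1)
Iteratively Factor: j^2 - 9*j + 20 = (j - 4)*(j - 5)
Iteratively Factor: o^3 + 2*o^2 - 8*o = (o - 2)*(o^2 + 4*o) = (o - 2)*(o + 4)*(o)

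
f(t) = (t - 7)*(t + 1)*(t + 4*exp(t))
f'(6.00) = -1584.72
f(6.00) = -11338.01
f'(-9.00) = 344.05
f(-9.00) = -1151.94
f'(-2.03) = 29.32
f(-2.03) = -13.99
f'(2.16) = -607.67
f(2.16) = -563.52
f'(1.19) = -231.93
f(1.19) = -182.44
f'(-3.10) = 60.65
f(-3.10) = -61.93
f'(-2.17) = 33.34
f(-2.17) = -18.38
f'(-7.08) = 228.56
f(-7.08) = -605.81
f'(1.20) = -234.35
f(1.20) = -184.77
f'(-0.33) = -35.99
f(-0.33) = -12.50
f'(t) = (t - 7)*(t + 1)*(4*exp(t) + 1) + (t - 7)*(t + 4*exp(t)) + (t + 1)*(t + 4*exp(t)) = 4*t^2*exp(t) + 3*t^2 - 16*t*exp(t) - 12*t - 52*exp(t) - 7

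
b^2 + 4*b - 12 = (b - 2)*(b + 6)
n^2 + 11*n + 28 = (n + 4)*(n + 7)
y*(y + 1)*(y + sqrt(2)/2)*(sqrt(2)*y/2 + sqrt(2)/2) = sqrt(2)*y^4/2 + y^3/2 + sqrt(2)*y^3 + sqrt(2)*y^2/2 + y^2 + y/2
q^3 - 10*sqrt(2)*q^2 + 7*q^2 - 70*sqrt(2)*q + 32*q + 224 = (q + 7)*(q - 8*sqrt(2))*(q - 2*sqrt(2))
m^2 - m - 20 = (m - 5)*(m + 4)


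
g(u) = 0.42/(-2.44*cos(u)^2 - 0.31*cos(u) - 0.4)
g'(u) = 0.42*(-4.88*sin(u)*cos(u) - 0.31*sin(u))/(-2.44*cos(u)^2 - 0.31*cos(u) - 0.4)^2 = -(2.0496*cos(u) + 0.1302)*sin(u)/(2.44*cos(u)^2 + 0.31*cos(u) + 0.4)^2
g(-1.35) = -0.72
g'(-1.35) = 1.65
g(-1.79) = -0.94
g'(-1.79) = -1.53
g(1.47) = -0.92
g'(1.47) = -1.61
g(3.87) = -0.27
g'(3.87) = -0.40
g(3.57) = -0.20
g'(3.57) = -0.16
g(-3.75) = -0.23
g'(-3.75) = 0.28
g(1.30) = -0.64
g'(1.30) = -1.51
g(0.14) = -0.14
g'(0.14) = -0.03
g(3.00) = -0.17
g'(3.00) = 0.04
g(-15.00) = -0.27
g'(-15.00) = -0.38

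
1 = 1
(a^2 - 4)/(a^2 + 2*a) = (a - 2)/a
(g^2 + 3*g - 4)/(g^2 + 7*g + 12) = (g - 1)/(g + 3)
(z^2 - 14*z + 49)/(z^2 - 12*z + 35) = (z - 7)/(z - 5)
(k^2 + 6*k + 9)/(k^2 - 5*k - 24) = (k + 3)/(k - 8)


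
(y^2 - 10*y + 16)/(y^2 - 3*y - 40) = (y - 2)/(y + 5)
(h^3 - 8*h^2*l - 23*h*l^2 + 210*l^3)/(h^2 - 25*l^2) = (h^2 - 13*h*l + 42*l^2)/(h - 5*l)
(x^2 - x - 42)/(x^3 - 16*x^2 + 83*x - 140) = (x + 6)/(x^2 - 9*x + 20)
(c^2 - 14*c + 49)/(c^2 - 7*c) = (c - 7)/c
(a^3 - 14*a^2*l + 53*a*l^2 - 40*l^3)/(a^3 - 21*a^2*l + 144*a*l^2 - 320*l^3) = (a - l)/(a - 8*l)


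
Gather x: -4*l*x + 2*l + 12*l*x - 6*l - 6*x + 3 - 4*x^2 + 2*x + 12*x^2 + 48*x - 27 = -4*l + 8*x^2 + x*(8*l + 44) - 24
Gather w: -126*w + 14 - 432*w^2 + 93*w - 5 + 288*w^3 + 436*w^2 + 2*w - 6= 288*w^3 + 4*w^2 - 31*w + 3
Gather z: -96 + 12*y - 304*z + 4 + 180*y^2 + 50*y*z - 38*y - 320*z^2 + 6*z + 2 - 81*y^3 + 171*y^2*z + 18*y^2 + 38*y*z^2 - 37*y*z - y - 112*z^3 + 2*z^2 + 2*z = -81*y^3 + 198*y^2 - 27*y - 112*z^3 + z^2*(38*y - 318) + z*(171*y^2 + 13*y - 296) - 90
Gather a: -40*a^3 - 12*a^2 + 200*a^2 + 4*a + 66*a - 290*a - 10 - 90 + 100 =-40*a^3 + 188*a^2 - 220*a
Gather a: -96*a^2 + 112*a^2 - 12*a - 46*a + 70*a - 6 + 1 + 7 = 16*a^2 + 12*a + 2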